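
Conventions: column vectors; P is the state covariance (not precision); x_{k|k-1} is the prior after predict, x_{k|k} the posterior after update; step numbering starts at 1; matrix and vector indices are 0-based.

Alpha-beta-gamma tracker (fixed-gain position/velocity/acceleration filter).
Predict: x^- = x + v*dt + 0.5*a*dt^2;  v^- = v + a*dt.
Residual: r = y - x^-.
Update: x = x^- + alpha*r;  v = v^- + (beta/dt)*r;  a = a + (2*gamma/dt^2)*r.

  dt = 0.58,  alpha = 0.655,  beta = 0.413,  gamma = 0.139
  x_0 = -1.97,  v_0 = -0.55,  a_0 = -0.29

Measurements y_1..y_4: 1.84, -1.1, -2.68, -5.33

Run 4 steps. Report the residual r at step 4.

step 1: x_pred=-2.3378  r=4.1778  x^+=0.3987  v^+=2.2567  a^+=3.1625
step 2: x_pred=2.2395  r=-3.3395  x^+=0.0521  v^+=1.7130  a^+=0.4028
step 3: x_pred=1.1134  r=-3.7934  x^+=-1.3713  v^+=-0.7546  a^+=-2.7321
step 4: x_pred=-2.2685  r=-3.0615  x^+=-4.2738  v^+=-4.5192  a^+=-5.2621

resid = -3.0615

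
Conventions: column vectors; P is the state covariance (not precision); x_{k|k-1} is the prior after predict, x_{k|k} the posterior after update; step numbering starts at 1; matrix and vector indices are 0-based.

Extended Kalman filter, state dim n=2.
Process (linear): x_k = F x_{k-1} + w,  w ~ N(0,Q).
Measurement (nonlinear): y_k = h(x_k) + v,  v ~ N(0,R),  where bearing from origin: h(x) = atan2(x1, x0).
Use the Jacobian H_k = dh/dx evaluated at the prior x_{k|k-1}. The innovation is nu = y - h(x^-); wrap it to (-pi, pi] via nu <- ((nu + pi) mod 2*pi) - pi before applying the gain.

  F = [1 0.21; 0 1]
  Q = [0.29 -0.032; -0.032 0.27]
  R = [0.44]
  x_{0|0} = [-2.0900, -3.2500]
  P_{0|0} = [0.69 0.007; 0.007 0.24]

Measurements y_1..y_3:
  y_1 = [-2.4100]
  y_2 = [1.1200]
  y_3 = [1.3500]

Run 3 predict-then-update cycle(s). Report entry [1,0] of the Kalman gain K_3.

step 1: x^-=[-2.7725, -3.2500]  P^-=[0.9935 0.0254; 0.0254 0.5100]  H_jac=[0.1781 -0.1519]  S=[0.4819]  K=[0.3592; -0.1514]  nu=[-0.1329]  x^+=[-2.8202, -3.2299]  P^+=[0.9314 0.0516; 0.0516 0.4990]
step 2: x^-=[-3.4985, -3.2299]  P^-=[1.2650 0.1244; 0.1244 0.7690]  H_jac=[0.1425 -0.1543]  S=[0.4785]  K=[0.3365; -0.2109]  nu=[-2.7671]  x^+=[-4.4297, -2.6462]  P^+=[1.2109 0.1584; 0.1584 0.7477]
step 3: x^-=[-4.9854, -2.6462]  P^-=[1.6003 0.2834; 0.2834 1.0177]  H_jac=[0.0831 -0.1565]  S=[0.4686]  K=[0.1891; -0.2896]  nu=[-2.2796]  x^+=[-5.4163, -1.9859]  P^+=[1.5836 0.3090; 0.3090 0.9784]

K[1,0] = -0.2896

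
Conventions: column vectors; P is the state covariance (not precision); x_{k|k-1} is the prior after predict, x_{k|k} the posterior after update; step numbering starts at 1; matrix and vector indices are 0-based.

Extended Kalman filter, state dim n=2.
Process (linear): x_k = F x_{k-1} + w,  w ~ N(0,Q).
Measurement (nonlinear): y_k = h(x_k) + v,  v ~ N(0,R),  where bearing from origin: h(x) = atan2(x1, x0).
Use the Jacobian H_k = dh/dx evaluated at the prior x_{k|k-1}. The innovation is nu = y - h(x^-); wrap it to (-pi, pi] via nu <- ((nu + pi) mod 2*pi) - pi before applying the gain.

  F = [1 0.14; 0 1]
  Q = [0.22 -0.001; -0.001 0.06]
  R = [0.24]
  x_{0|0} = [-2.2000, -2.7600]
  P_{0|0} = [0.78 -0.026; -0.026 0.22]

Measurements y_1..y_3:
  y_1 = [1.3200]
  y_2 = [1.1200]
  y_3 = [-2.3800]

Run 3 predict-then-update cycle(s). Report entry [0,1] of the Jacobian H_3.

H_jac[0,1] = -0.1591

step 1: x^-=[-2.5864, -2.7600]  P^-=[0.9970 0.0038; 0.0038 0.2800]  H_jac=[0.1929 -0.1808]  S=[0.2860]  K=[0.6701; -0.1744]  nu=[-2.6394]  x^+=[-4.3552, -2.2996]  P^+=[0.8686 0.0372; 0.0372 0.2713]
step 2: x^-=[-4.6771, -2.2996]  P^-=[1.1043 0.0742; 0.0742 0.3313]  H_jac=[0.0847 -0.1722]  S=[0.2556]  K=[0.3158; -0.1986]  nu=[-2.4786]  x^+=[-5.4599, -1.8073]  P^+=[1.0789 0.0902; 0.0902 0.3212]
step 3: x^-=[-5.7129, -1.8073]  P^-=[1.3304 0.1342; 0.1342 0.3812]  H_jac=[0.0503 -0.1591]  S=[0.2509]  K=[0.1818; -0.2149]  nu=[0.4552]  x^+=[-5.6301, -1.9051]  P^+=[1.3221 0.1440; 0.1440 0.3696]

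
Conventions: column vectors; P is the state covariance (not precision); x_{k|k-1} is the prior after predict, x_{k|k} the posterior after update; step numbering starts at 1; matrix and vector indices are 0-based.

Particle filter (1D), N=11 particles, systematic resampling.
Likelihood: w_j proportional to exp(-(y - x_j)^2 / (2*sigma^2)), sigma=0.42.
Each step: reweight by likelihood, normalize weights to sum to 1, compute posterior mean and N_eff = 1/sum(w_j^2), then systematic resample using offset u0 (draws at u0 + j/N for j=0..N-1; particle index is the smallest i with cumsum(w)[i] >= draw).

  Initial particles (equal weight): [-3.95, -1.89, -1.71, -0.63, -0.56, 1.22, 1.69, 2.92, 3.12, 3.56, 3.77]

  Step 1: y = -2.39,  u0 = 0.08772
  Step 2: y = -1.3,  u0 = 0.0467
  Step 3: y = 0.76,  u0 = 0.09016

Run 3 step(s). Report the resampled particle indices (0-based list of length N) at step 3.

resampled_idx = [6, 6, 7, 7, 8, 8, 9, 9, 10, 10, 10]

step 1: w=[0.0013, 0.6451, 0.3533, 0.0002, 0.0001, 0.0000, 0.0000, 0.0000, 0.0000, 0.0000, 0.0000]  mean=-1.8287  Neff=1.8486  idx=[1, 1, 1, 1, 1, 1, 1, 2, 2, 2, 2]
step 2: w=[0.0732, 0.0732, 0.0732, 0.0732, 0.0732, 0.0732, 0.0732, 0.1219, 0.1219, 0.1219, 0.1219]  mean=-1.8022  Neff=10.3145  idx=[0, 1, 3, 4, 5, 6, 7, 8, 9, 9, 10]
step 3: w=[0.0135, 0.0135, 0.0135, 0.0135, 0.0135, 0.0135, 0.1838, 0.1838, 0.1838, 0.1838, 0.1838]  mean=-1.7246  Neff=5.8812  idx=[6, 6, 7, 7, 8, 8, 9, 9, 10, 10, 10]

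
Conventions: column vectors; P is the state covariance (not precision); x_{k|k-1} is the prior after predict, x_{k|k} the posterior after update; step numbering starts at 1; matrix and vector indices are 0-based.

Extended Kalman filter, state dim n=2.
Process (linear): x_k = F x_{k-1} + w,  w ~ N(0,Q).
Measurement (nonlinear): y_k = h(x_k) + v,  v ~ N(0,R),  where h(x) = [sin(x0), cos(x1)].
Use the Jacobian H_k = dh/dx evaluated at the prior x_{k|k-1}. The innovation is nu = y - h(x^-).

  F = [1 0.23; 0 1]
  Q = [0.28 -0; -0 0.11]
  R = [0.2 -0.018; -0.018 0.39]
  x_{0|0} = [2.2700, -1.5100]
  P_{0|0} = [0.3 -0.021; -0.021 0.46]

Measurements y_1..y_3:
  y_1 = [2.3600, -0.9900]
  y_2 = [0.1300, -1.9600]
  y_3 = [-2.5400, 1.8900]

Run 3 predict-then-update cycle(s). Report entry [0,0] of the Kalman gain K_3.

step 1: x^-=[1.9227, -1.5100]  P^-=[0.5947 0.0848; 0.0848 0.5700]  H_jac=[-0.3447 0.0000; 0.0000 0.9982]  S=[0.2707 -0.0472; -0.0472 0.9579]  K=[-0.7484 0.0515; -0.0045 0.5937]  nu=[1.4213, -1.0508]  x^+=[0.8049, -2.1403]  P^+=[0.4369 0.0336; 0.0336 0.2321]
step 2: x^-=[0.3127, -2.1403]  P^-=[0.7447 0.0870; 0.0870 0.3421]  H_jac=[0.9515 0.0000; 0.0000 0.8422]  S=[0.8742 0.0517; 0.0517 0.6326]  K=[0.8076 0.0498; 0.0681 0.4498]  nu=[-0.1776, -1.4208]  x^+=[0.0985, -2.7915]  P^+=[0.1688 0.0058; 0.0058 0.2068]
step 3: x^-=[-0.5435, -2.7915]  P^-=[0.4624 0.0534; 0.0534 0.3168]  H_jac=[0.8559 0.0000; 0.0000 0.3430]  S=[0.5387 -0.0023; -0.0023 0.4273]  K=[0.7348 0.0469; 0.0859 0.2548]  nu=[-2.0228, 2.8293]  x^+=[-1.8974, -2.2442]  P^+=[0.1707 0.0147; 0.0147 0.2852]

K[0,0] = 0.7348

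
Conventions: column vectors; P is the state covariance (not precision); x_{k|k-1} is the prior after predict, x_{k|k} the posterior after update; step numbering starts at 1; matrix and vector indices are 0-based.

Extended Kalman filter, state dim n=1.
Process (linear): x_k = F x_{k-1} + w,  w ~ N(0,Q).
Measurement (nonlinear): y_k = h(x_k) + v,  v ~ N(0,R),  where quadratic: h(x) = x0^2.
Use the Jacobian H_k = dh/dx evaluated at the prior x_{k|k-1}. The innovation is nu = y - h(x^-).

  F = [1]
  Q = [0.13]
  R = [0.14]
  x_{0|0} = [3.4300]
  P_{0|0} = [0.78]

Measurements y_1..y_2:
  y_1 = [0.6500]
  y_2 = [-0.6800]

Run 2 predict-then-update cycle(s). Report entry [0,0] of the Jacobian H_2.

H_jac[0,0] = 3.6301

step 1: x^-=[3.4300]  P^-=[0.9100]  H_jac=[6.8600]  S=[42.9642]  K=[0.1453]  nu=[-11.1149]  x^+=[1.8150]  P^+=[0.0030]
step 2: x^-=[1.8150]  P^-=[0.1330]  H_jac=[3.6301]  S=[1.8921]  K=[0.2551]  nu=[-3.9743]  x^+=[0.8012]  P^+=[0.0098]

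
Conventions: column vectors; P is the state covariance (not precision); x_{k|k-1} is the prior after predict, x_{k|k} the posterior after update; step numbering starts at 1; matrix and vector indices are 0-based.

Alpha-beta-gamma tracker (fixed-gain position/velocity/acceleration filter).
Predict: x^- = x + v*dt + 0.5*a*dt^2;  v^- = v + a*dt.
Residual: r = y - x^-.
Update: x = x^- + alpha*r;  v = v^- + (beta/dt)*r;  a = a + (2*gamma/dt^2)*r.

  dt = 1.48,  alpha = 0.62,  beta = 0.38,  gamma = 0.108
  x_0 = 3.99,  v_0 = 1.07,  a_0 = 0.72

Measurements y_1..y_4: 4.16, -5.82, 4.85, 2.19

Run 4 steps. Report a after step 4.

a_post = 0.0591

step 1: x_pred=6.3621  r=-2.2021  x^+=4.9968  v^+=1.5702  a^+=0.5028
step 2: x_pred=7.8714  r=-13.6914  x^+=-0.6173  v^+=-1.2010  a^+=-0.8473
step 3: x_pred=-3.3227  r=8.1727  x^+=1.7444  v^+=-0.3566  a^+=-0.0414
step 4: x_pred=1.1713  r=1.0187  x^+=1.8029  v^+=-0.1563  a^+=0.0591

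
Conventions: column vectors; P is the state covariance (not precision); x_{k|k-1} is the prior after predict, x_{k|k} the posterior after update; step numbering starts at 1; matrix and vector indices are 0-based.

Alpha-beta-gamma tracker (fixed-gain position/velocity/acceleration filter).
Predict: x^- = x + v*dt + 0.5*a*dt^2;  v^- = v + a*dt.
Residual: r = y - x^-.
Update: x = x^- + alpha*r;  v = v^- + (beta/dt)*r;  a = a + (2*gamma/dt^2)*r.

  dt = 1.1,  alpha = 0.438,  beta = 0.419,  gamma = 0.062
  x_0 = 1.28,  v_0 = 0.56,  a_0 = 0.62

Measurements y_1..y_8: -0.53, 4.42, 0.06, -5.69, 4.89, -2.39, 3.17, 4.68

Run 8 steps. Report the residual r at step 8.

step 1: x_pred=2.2711  r=-2.8011  x^+=1.0442  v^+=0.1750  a^+=0.3329
step 2: x_pred=1.4382  r=2.9818  x^+=2.7442  v^+=1.6771  a^+=0.6385
step 3: x_pred=4.9753  r=-4.9153  x^+=2.8224  v^+=0.5072  a^+=0.1348
step 4: x_pred=3.4618  r=-9.1518  x^+=-0.5467  v^+=-2.8306  a^+=-0.8031
step 5: x_pred=-4.1462  r=9.0362  x^+=-0.1883  v^+=-0.2720  a^+=0.1229
step 6: x_pred=-0.4131  r=-1.9769  x^+=-1.2790  v^+=-0.8898  a^+=-0.0796
step 7: x_pred=-2.3059  r=5.4759  x^+=0.0925  v^+=1.1085  a^+=0.4815
step 8: x_pred=1.6032  r=3.0768  x^+=2.9508  v^+=2.8101  a^+=0.7968

resid = 3.0768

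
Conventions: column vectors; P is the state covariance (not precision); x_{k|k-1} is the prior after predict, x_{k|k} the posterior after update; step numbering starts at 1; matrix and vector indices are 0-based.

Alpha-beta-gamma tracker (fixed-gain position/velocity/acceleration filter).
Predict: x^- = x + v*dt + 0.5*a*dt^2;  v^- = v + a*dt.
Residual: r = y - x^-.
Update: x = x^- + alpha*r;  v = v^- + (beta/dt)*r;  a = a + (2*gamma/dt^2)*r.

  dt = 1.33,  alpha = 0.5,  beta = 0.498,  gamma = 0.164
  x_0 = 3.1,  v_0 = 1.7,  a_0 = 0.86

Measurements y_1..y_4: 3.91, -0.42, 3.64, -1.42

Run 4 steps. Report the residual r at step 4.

resid = -1.5545

step 1: x_pred=6.1216  r=-2.2116  x^+=5.0158  v^+=2.0157  a^+=0.4499
step 2: x_pred=8.0946  r=-8.5146  x^+=3.8373  v^+=-0.5741  a^+=-1.1289
step 3: x_pred=2.0753  r=1.5647  x^+=2.8576  v^+=-1.4897  a^+=-0.8388
step 4: x_pred=0.1345  r=-1.5545  x^+=-0.6427  v^+=-3.1873  a^+=-1.1270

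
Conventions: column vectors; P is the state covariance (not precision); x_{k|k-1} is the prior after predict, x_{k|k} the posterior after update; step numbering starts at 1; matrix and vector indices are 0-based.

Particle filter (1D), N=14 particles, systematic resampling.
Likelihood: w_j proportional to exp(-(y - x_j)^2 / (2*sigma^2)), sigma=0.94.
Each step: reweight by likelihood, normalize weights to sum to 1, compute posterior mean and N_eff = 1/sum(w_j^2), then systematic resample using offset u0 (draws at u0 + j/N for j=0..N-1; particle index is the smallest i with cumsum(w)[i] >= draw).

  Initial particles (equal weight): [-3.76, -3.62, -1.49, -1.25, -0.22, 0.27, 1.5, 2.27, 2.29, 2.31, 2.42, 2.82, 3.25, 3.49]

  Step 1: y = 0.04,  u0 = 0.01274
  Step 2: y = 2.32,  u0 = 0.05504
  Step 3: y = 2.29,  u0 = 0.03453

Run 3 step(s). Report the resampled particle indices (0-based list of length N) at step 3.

resampled_idx = [3, 4, 5, 6, 7, 7, 8, 9, 10, 10, 11, 12, 12, 13]

step 1: w=[0.0001, 0.0002, 0.0853, 0.1251, 0.3087, 0.3113, 0.0960, 0.0192, 0.0183, 0.0174, 0.0130, 0.0040, 0.0009, 0.0004]  mean=0.0487  Neff=4.4330  idx=[2, 2, 3, 4, 4, 4, 4, 4, 5, 5, 5, 5, 6, 7]
step 2: w=[0.0001, 0.0001, 0.0003, 0.0119, 0.0119, 0.0119, 0.0119, 0.0119, 0.0425, 0.0425, 0.0425, 0.0425, 0.3129, 0.4572]  mean=1.5392  Neff=3.1759  idx=[7, 9, 11, 12, 12, 12, 12, 13, 13, 13, 13, 13, 13, 13]
step 3: w=[0.0028, 0.0099, 0.0099, 0.0700, 0.0700, 0.0700, 0.0700, 0.0996, 0.0996, 0.0996, 0.0996, 0.0996, 0.0996, 0.0996]  mean=2.0078  Neff=11.2006  idx=[3, 4, 5, 6, 7, 7, 8, 9, 10, 10, 11, 12, 12, 13]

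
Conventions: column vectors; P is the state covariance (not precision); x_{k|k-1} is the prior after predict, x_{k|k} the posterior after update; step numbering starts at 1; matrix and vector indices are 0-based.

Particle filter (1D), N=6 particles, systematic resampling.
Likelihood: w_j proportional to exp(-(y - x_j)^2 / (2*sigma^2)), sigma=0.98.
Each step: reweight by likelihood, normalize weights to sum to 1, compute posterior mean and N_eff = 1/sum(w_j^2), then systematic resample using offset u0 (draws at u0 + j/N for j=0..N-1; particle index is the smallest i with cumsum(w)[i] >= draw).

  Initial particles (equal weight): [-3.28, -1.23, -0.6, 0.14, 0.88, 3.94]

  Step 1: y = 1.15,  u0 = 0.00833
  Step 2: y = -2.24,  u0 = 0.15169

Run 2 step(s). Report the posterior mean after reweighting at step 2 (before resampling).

post_mean = -0.9723

step 1: w=[0.0000, 0.0287, 0.1113, 0.3224, 0.5280, 0.0095]  mean=0.4451  Neff=2.5252  idx=[1, 3, 3, 4, 4, 4]
step 2: w=[0.8262, 0.0736, 0.0736, 0.0088, 0.0088, 0.0088]  mean=-0.9723  Neff=1.4415  idx=[0, 0, 0, 0, 0, 4]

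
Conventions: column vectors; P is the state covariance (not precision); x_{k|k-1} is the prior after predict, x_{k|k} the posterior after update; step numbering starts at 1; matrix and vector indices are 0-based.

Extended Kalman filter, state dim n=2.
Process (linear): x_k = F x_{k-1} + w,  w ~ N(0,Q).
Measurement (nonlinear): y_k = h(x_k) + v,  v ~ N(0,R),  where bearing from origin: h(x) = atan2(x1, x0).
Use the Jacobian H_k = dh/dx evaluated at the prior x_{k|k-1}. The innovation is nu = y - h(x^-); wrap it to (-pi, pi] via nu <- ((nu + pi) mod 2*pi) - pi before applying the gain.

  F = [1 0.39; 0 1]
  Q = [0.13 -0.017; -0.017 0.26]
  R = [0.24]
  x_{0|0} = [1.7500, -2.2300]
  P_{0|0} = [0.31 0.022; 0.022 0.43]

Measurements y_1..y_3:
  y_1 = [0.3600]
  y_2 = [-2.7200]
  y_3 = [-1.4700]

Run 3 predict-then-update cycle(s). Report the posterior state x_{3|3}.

x_post = [-0.8498, -3.0031]

step 1: x^-=[0.8803, -2.2300]  P^-=[0.5226 0.1727; 0.1727 0.6900]  H_jac=[0.3880 0.1532]  S=[0.3554]  K=[0.6449; 0.4859]  nu=[1.5548]  x^+=[1.8831, -1.4745]  P^+=[0.3747 0.0613; 0.0613 0.6061]
step 2: x^-=[1.3080, -1.4745]  P^-=[0.6448 0.2807; 0.2807 0.8661]  H_jac=[0.3795 0.3367]  S=[0.5028]  K=[0.6747; 0.7919]  nu=[-1.8748]  x^+=[0.0431, -2.9591]  P^+=[0.4159 0.0121; 0.0121 0.5508]
step 3: x^-=[-1.1109, -2.9591]  P^-=[0.6391 0.2099; 0.2099 0.8108]  H_jac=[0.2962 -0.1112]  S=[0.2923]  K=[0.5678; -0.0958]  nu=[0.4599]  x^+=[-0.8498, -3.0031]  P^+=[0.5449 0.2258; 0.2258 0.8081]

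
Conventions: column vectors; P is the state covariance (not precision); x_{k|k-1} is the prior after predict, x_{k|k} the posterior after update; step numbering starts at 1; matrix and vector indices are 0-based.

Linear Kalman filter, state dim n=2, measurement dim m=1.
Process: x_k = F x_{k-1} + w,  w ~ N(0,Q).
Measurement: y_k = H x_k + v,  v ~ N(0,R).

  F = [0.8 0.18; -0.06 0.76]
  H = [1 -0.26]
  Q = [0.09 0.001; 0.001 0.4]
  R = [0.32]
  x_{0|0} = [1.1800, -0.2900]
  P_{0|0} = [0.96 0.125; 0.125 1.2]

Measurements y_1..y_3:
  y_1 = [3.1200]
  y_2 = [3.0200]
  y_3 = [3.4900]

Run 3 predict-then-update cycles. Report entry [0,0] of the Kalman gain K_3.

K[0,0] = 0.4684

step 1: x^-=[0.8918, -0.2912]  P^-=[0.7793 0.1937; 0.1937 1.0852]  S=[1.0719]  K=[0.6800; -0.0825]  nu=[2.1525]  x^+=[2.3555, -0.4687]  P^+=[0.2836 0.2539; 0.2539 1.0779]
step 2: x^-=[1.8000, -0.4976]  P^-=[0.3795 0.2864; 0.2864 1.0005]  S=[0.6182]  K=[0.4935; 0.0426]  nu=[1.0906]  x^+=[2.3382, -0.4511]  P^+=[0.2290 0.2735; 0.2735 0.9993]
step 3: x^-=[1.7894, -0.4832]  P^-=[0.3477 0.2900; 0.2900 0.9531]  S=[0.5813]  K=[0.4684; 0.0726]  nu=[1.5750]  x^+=[2.5271, -0.3688]  P^+=[0.2202 0.2702; 0.2702 0.9500]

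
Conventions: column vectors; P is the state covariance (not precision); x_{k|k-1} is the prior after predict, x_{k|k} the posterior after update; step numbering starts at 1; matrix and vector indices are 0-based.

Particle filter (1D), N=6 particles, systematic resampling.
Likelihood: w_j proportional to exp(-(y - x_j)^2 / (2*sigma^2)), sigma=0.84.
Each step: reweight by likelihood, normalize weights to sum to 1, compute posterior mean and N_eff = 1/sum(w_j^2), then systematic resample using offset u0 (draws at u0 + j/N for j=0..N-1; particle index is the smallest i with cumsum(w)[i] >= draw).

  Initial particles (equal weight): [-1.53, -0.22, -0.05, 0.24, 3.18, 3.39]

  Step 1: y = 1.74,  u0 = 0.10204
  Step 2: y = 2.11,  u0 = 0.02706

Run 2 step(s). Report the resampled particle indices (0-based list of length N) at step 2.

resampled_idx = [1, 3, 3, 4, 4, 5]

step 1: w=[0.0007, 0.0879, 0.1381, 0.2715, 0.3076, 0.1942]  mean=1.6746  Neff=4.2945  idx=[2, 3, 3, 4, 4, 5]
step 2: w=[0.0261, 0.0597, 0.0597, 0.3159, 0.3159, 0.2227]  mean=2.7917  Neff=3.8905  idx=[1, 3, 3, 4, 4, 5]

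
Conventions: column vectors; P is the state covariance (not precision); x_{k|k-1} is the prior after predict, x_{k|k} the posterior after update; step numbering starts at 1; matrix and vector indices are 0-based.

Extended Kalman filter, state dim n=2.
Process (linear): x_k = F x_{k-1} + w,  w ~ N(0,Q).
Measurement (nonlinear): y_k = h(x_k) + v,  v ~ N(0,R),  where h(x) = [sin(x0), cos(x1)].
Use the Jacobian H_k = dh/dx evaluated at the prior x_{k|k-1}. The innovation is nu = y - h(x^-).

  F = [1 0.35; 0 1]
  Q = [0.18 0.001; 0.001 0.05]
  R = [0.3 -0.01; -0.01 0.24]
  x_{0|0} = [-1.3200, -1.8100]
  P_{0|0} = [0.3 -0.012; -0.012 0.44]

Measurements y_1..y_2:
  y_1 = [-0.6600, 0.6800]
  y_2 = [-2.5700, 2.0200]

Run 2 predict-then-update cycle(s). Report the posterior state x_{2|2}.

step 1: x^-=[-1.9535, -1.8100]  P^-=[0.5255 0.1430; 0.1430 0.4900]  H_jac=[-0.3734 0.0000; 0.0000 0.9715]  S=[0.3733 -0.0619; -0.0619 0.7025]  K=[-0.5002 0.1537; -0.0312 0.6749]  nu=[0.2677, 0.9169]  x^+=[-1.9465, -1.1995]  P^+=[0.4060 0.0431; 0.0431 0.1670]
step 2: x^-=[-2.3663, -1.1995]  P^-=[0.6366 0.1026; 0.1026 0.2170]  H_jac=[-0.7142 0.0000; 0.0000 0.9319]  S=[0.6247 -0.0783; -0.0783 0.4285]  K=[-0.7162 0.0923; -0.0595 0.4612]  nu=[-1.8701, 1.6572]  x^+=[-0.8740, -0.3240]  P^+=[0.3021 0.0314; 0.0314 0.1194]

x_post = [-0.8740, -0.3240]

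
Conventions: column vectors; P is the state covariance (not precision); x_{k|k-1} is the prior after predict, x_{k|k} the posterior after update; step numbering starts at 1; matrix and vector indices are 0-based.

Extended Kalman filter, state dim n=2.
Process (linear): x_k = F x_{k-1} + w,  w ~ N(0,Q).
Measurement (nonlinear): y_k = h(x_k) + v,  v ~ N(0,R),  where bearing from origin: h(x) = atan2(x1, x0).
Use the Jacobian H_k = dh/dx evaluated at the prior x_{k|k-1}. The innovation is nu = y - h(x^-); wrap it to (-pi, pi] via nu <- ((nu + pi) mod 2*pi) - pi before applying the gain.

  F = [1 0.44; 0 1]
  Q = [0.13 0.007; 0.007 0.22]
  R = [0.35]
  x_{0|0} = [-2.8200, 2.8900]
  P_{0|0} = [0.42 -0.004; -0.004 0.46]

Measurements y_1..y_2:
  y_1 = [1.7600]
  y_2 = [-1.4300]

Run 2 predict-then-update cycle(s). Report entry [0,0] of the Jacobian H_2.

step 1: x^-=[-1.5484, 2.8900]  P^-=[0.6355 0.2054; 0.2054 0.6800]  H_jac=[-0.2688 -0.1440]  S=[0.4260]  K=[-0.4706; -0.3596]  nu=[-0.3027]  x^+=[-1.4060, 2.9988]  P^+=[0.5412 0.1333; 0.1333 0.6249]
step 2: x^-=[-0.0865, 2.9988]  P^-=[0.9095 0.4153; 0.4153 0.8449]  H_jac=[-0.3332 -0.0096]  S=[0.4537]  K=[-0.6767; -0.3229]  nu=[-3.0296]  x^+=[1.9637, 3.9770]  P^+=[0.7017 0.3162; 0.3162 0.7976]

H_jac[0,0] = -0.3332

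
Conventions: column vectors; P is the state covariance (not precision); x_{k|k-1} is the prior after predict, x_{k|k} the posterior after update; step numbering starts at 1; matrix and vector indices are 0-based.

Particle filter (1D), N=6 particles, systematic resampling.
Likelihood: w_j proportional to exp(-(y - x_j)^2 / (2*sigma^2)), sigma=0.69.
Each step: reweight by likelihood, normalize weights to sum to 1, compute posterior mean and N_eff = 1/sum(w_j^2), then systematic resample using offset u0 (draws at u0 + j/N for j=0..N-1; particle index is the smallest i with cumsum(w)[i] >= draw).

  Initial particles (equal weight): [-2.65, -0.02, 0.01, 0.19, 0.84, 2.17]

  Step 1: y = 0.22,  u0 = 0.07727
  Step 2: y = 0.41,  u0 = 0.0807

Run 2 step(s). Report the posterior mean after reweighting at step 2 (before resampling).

post_mean = 0.1971

step 1: w=[0.0000, 0.2628, 0.2666, 0.2789, 0.1865, 0.0051]  mean=0.2181  Neff=3.9566  idx=[1, 1, 2, 3, 3, 4]
step 2: w=[0.1579, 0.1579, 0.1620, 0.1822, 0.1822, 0.1579]  mean=0.1971  Neff=5.9736  idx=[0, 1, 2, 3, 4, 5]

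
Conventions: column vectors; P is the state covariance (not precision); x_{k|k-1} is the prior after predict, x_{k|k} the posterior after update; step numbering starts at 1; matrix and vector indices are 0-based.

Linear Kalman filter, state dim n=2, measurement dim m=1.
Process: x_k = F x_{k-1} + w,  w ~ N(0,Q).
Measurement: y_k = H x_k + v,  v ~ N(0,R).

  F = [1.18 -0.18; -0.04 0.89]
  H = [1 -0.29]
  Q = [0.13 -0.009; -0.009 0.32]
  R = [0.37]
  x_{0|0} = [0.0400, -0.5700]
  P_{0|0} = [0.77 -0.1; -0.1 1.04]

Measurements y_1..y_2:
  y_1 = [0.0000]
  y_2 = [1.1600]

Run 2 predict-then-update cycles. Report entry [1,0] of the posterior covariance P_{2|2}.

P_post[1,0] = 0.1530

step 1: x^-=[0.1498, -0.5089]  P^-=[1.2783 -0.3177; -0.3177 1.1521]  S=[1.9295]  K=[0.7103; -0.3378]  nu=[-0.2974]  x^+=[-0.0614, -0.4084]  P^+=[0.3049 0.1453; 0.1453 0.9319]
step 2: x^-=[0.0010, -0.3611]  P^-=[0.5231 -0.0191; -0.0191 1.0483]  S=[0.9923]  K=[0.5327; -0.3256]  nu=[1.0543]  x^+=[0.5626, -0.7043]  P^+=[0.2415 0.1530; 0.1530 0.9431]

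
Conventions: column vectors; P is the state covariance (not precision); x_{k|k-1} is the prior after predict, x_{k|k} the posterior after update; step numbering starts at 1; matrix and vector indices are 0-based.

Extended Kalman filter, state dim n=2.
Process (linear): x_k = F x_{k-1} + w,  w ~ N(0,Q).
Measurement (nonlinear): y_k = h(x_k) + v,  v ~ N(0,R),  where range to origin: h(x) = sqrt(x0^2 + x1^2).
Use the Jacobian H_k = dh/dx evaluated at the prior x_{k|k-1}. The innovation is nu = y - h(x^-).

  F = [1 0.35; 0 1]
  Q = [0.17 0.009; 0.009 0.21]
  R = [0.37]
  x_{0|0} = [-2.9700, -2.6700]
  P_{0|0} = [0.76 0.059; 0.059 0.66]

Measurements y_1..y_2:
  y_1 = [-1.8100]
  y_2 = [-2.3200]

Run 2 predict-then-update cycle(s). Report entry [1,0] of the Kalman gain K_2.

step 1: x^-=[-3.9045, -2.6700]  P^-=[1.0521 0.2990; 0.2990 0.8700]  H_jac=[-0.8255 -0.5645]  S=[1.6427]  K=[-0.6314; -0.4492]  nu=[-6.5401]  x^+=[0.2251, 0.2677]  P^+=[0.3972 -0.1669; -0.1669 0.5385]
step 2: x^-=[0.3188, 0.2677]  P^-=[0.5163 0.0306; 0.0306 0.7485]  H_jac=[0.7658 0.6431]  S=[1.0124]  K=[0.4099; 0.4986]  nu=[-2.7363]  x^+=[-0.8029, -1.0965]  P^+=[0.3462 -0.1764; -0.1764 0.4969]

K[1,0] = 0.4986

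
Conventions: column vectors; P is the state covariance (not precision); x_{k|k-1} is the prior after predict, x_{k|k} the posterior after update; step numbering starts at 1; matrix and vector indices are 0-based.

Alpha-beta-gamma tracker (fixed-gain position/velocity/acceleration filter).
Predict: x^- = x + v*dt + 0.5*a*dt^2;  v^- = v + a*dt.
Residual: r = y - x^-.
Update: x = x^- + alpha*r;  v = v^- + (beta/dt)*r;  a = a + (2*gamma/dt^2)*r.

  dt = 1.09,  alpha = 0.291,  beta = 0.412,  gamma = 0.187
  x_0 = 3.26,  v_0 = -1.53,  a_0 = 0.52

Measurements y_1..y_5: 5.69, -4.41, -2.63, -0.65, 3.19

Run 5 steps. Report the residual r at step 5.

step 1: x_pred=1.9012  r=3.7888  x^+=3.0037  v^+=0.4689  a^+=1.7127
step 2: x_pred=4.5323  r=-8.9423  x^+=1.9301  v^+=-1.0443  a^+=-1.1022
step 3: x_pred=0.1370  r=-2.7670  x^+=-0.6682  v^+=-3.2916  a^+=-1.9733
step 4: x_pred=-5.4283  r=4.7783  x^+=-4.0378  v^+=-3.6364  a^+=-0.4691
step 5: x_pred=-8.2801  r=11.4701  x^+=-4.9423  v^+=0.1878  a^+=3.1416

resid = 11.4701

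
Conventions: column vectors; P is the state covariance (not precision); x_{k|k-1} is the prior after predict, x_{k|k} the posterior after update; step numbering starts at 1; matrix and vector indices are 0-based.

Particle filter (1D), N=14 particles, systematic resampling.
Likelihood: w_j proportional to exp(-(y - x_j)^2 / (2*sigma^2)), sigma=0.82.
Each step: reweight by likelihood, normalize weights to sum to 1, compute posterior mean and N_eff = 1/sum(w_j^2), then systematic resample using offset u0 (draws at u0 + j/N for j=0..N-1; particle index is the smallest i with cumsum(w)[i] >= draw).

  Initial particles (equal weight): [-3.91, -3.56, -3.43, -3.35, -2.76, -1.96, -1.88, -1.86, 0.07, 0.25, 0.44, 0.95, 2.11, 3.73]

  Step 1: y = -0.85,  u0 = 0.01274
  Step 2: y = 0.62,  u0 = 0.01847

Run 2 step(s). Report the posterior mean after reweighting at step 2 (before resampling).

step 1: w=[0.0003, 0.0016, 0.0026, 0.0035, 0.0243, 0.1464, 0.1663, 0.1714, 0.1951, 0.1489, 0.1062, 0.0329, 0.0005, 0.0000]  mean=-0.8831  Neff=6.5936  idx=[4, 5, 5, 6, 6, 7, 7, 7, 8, 8, 9, 9, 10, 10]
step 2: w=[0.0000, 0.0013, 0.0013, 0.0018, 0.0018, 0.0019, 0.0019, 0.0019, 0.1473, 0.1473, 0.1666, 0.1666, 0.1801, 0.1801]  mean=0.2399  Neff=6.1039  idx=[8, 8, 9, 9, 9, 10, 10, 11, 11, 12, 12, 12, 13, 13]

post_mean = 0.2399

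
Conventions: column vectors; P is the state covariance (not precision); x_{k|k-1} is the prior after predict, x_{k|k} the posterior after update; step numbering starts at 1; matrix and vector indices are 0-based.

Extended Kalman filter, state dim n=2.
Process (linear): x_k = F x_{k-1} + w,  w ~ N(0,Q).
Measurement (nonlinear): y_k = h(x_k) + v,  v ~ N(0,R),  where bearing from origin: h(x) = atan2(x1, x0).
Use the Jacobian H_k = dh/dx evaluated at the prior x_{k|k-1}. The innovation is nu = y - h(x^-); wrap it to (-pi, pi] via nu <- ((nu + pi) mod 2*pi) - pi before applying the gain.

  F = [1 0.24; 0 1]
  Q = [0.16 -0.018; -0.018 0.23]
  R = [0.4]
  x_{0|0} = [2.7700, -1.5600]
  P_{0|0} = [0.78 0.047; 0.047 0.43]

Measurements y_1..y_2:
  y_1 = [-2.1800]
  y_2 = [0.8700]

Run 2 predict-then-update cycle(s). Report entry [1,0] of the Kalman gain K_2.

step 1: x^-=[2.3956, -1.5600]  P^-=[0.9873 0.1322; 0.1322 0.6600]  H_jac=[0.1909 0.2931]  S=[0.5075]  K=[0.4477; 0.4310]  nu=[-1.6028]  x^+=[1.6780, -2.2507]  P^+=[0.8856 0.0343; 0.0343 0.5658]
step 2: x^-=[1.1378, -2.2507]  P^-=[1.0946 0.1521; 0.1521 0.7958]  H_jac=[0.3539 0.1789]  S=[0.5818]  K=[0.7126; 0.3372]  nu=[1.9727]  x^+=[2.5435, -1.5856]  P^+=[0.7992 0.0123; 0.0123 0.7296]

K[1,0] = 0.3372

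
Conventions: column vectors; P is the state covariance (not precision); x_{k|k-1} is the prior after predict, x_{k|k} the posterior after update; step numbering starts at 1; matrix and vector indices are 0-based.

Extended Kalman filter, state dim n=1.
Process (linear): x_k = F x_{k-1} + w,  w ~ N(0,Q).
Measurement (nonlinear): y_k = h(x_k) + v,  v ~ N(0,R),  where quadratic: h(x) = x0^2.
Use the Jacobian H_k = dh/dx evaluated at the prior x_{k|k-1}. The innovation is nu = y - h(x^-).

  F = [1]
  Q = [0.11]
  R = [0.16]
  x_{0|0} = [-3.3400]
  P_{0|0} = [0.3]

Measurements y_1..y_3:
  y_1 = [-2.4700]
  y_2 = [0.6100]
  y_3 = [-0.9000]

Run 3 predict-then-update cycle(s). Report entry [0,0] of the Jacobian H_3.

H_jac[0,0] = -1.9249

step 1: x^-=[-3.3400]  P^-=[0.4100]  H_jac=[-6.6800]  S=[18.4552]  K=[-0.1484]  nu=[-13.6256]  x^+=[-1.3179]  P^+=[0.0036]
step 2: x^-=[-1.3179]  P^-=[0.1136]  H_jac=[-2.6358]  S=[0.9489]  K=[-0.3154]  nu=[-1.1269]  x^+=[-0.9625]  P^+=[0.0191]
step 3: x^-=[-0.9625]  P^-=[0.1291]  H_jac=[-1.9249]  S=[0.6385]  K=[-0.3893]  nu=[-1.8264]  x^+=[-0.2514]  P^+=[0.0324]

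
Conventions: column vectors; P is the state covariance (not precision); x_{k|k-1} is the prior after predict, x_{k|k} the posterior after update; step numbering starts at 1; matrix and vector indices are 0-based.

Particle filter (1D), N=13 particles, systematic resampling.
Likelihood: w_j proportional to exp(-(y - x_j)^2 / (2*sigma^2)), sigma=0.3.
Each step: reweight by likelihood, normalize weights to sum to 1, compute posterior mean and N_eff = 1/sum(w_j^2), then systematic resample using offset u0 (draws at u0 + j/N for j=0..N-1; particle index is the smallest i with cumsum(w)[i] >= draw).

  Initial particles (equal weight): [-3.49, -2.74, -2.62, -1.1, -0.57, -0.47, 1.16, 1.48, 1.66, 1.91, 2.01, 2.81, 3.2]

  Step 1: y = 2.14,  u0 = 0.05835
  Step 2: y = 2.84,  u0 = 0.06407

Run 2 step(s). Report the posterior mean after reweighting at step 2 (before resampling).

step 1: w=[0.0000, 0.0000, 0.0000, 0.0000, 0.0000, 0.0000, 0.0023, 0.0421, 0.1316, 0.3529, 0.4310, 0.0391, 0.0009]  mean=1.9368  Neff=3.0213  idx=[8, 8, 9, 9, 9, 9, 9, 10, 10, 10, 10, 10, 11]
step 2: w=[0.0004, 0.0004, 0.0071, 0.0071, 0.0071, 0.0071, 0.0071, 0.0190, 0.0190, 0.0190, 0.0190, 0.0190, 0.8685]  mean=2.7010  Neff=1.3222  idx=[8, 12, 12, 12, 12, 12, 12, 12, 12, 12, 12, 12, 12]

post_mean = 2.7010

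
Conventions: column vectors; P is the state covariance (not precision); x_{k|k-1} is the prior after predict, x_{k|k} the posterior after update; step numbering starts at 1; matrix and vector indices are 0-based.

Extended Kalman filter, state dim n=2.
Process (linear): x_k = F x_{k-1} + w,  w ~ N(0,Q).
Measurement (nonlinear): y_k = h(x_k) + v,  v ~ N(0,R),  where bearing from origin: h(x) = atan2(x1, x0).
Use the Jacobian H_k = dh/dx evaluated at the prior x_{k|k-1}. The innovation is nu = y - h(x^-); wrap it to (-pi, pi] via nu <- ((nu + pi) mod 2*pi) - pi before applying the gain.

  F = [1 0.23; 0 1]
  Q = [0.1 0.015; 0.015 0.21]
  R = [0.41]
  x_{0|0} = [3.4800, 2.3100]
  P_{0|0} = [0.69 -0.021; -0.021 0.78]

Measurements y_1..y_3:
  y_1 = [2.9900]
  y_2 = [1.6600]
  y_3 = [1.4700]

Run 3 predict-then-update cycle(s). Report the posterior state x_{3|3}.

x_post = [5.0645, 3.7438]

step 1: x^-=[4.0113, 2.3100]  P^-=[0.8216 0.1734; 0.1734 0.9900]  H_jac=[-0.1078 0.1872]  S=[0.4472]  K=[-0.1255; 0.3726]  nu=[2.4675]  x^+=[3.7017, 3.2294]  P^+=[0.8146 0.1943; 0.1943 0.9279]
step 2: x^-=[4.4445, 3.2294]  P^-=[1.0530 0.4227; 0.4227 1.1379]  H_jac=[-0.1070 0.1473]  S=[0.4334]  K=[-0.1163; 0.2823]  nu=[1.0316]  x^+=[4.3245, 3.5206]  P^+=[1.0472 0.4370; 0.4370 1.1034]
step 3: x^-=[5.1342, 3.5206]  P^-=[1.4065 0.7057; 0.7057 1.3134]  H_jac=[-0.0908 0.1325]  S=[0.4277]  K=[-0.0802; 0.2569]  nu=[0.8689]  x^+=[5.0645, 3.7438]  P^+=[1.4038 0.7145; 0.7145 1.2851]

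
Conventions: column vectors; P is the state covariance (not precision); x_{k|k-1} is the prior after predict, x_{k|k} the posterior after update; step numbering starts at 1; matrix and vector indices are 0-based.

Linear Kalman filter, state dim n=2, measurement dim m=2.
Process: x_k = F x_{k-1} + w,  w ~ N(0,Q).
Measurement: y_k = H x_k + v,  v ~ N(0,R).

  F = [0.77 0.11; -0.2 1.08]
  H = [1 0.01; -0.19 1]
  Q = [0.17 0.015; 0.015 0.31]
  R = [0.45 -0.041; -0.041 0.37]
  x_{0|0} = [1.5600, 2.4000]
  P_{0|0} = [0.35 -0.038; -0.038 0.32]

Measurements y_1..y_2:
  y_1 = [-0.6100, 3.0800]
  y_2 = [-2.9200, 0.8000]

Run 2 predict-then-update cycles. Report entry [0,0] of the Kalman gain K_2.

K[0,0] = 0.3946

step 1: x^-=[1.4652, 2.2800]  P^-=[0.3749 -0.0316; -0.0316 0.7137]  S=[0.8244 -0.1367; -0.1367 1.1092]  K=[0.4482 -0.0375; 0.0795 0.6586]  nu=[-2.0980, 1.0784]  x^+=[0.4844, 2.8235]  P^+=[0.2032 0.0063; 0.0063 0.2416]
step 2: x^-=[0.6836, 2.9525]  P^-=[0.2945 0.0176; 0.0176 0.5972]  S=[0.7449 -0.0735; -0.0735 0.9712]  K=[0.3946 -0.0097; 0.0926 0.6185]  nu=[-3.6331, -2.0226]  x^+=[-0.7304, 1.3651]  P^+=[0.1778 0.0140; 0.0140 0.2277]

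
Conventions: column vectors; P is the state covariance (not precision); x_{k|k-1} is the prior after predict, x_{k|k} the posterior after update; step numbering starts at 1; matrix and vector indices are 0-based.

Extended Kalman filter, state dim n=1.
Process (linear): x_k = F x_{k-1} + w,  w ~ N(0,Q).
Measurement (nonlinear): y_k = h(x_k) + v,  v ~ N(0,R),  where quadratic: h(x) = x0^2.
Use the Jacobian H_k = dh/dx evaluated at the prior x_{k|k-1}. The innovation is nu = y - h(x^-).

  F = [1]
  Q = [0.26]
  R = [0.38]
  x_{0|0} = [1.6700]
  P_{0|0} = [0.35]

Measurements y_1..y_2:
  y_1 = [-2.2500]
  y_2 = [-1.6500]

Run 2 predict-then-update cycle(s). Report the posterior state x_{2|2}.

x_post = [-0.2963]

step 1: x^-=[1.6700]  P^-=[0.6100]  H_jac=[3.3400]  S=[7.1849]  K=[0.2836]  nu=[-5.0389]  x^+=[0.2411]  P^+=[0.0323]
step 2: x^-=[0.2411]  P^-=[0.2923]  H_jac=[0.4823]  S=[0.4480]  K=[0.3146]  nu=[-1.7081]  x^+=[-0.2963]  P^+=[0.2479]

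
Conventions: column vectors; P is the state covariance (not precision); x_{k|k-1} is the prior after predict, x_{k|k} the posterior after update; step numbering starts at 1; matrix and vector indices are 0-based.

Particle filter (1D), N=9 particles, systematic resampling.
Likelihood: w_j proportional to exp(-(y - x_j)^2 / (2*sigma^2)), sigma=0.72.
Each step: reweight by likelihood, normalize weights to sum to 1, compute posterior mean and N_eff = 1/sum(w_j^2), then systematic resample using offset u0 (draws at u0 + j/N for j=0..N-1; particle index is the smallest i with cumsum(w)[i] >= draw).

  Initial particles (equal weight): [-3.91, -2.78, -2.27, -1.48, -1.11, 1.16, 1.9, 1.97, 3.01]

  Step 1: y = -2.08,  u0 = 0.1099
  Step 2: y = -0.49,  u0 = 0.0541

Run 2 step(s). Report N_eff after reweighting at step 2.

step 1: w=[0.0144, 0.2276, 0.3526, 0.2580, 0.1473, 0.0000, 0.0000, 0.0000, 0.0000]  mean=-2.0350  Neff=3.7791  idx=[1, 1, 2, 2, 2, 3, 3, 4, 4]
step 2: w=[0.0028, 0.0028, 0.0204, 0.0204, 0.0204, 0.1681, 0.1681, 0.2986, 0.2986]  mean=-1.3145  Neff=4.2355  idx=[4, 5, 6, 6, 7, 7, 8, 8, 8]

N_eff = 4.2355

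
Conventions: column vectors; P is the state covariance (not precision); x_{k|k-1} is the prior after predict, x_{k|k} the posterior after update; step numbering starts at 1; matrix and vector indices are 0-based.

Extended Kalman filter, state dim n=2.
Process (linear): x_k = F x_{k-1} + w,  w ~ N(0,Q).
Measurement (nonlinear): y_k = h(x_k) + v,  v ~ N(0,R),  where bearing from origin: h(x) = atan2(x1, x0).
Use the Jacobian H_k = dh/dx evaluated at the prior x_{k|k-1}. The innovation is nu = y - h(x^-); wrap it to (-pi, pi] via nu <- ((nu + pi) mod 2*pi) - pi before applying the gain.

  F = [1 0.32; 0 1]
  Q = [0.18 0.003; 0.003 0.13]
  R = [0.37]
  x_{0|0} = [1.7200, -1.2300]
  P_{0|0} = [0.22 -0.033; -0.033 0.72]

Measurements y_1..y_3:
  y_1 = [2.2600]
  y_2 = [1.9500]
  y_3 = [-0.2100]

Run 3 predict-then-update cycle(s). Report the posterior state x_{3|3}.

step 1: x^-=[1.3264, -1.2300]  P^-=[0.4526 0.2004; 0.2004 0.8500]  H_jac=[0.3759 0.4053]  S=[0.6347]  K=[0.3960; 0.6616]  nu=[3.0077]  x^+=[2.5176, 0.7598]  P^+=[0.3531 0.0341; 0.0341 0.5722]
step 2: x^-=[2.7607, 0.7598]  P^-=[0.6135 0.2202; 0.2202 0.7022]  H_jac=[-0.0927 0.3367]  S=[0.4411]  K=[0.0392; 0.4897]  nu=[1.6814]  x^+=[2.8267, 1.5832]  P^+=[0.6128 0.2117; 0.2117 0.5964]
step 3: x^-=[3.3333, 1.5832]  P^-=[0.9894 0.4056; 0.4056 0.7264]  H_jac=[-0.1163 0.2448]  S=[0.4038]  K=[-0.0390; 0.3236]  nu=[-0.6534]  x^+=[3.3588, 1.3718]  P^+=[0.9888 0.4107; 0.4107 0.6841]

x_post = [3.3588, 1.3718]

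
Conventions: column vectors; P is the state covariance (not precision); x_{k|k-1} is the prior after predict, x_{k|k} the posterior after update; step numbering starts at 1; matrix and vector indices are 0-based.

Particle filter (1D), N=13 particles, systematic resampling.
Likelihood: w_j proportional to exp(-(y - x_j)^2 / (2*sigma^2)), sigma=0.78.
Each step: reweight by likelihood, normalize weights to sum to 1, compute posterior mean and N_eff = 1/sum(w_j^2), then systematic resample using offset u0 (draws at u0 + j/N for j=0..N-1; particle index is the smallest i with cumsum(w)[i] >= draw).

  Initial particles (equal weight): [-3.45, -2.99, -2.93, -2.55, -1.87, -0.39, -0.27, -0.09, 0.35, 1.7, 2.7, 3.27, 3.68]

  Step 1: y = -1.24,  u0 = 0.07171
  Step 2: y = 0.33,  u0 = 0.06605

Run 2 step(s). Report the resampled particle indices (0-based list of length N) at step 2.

step 1: w=[0.0068, 0.0306, 0.0363, 0.0925, 0.2736, 0.2094, 0.1750, 0.1279, 0.0475, 0.0003, 0.0000, 0.0000, 0.0000]  mean=-1.0924  Neff=5.5918  idx=[2, 3, 4, 4, 4, 5, 5, 5, 6, 6, 7, 7, 8]
step 2: w=[0.0000, 0.0002, 0.0030, 0.0030, 0.0030, 0.1048, 0.1048, 0.1048, 0.1193, 0.1193, 0.1388, 0.1388, 0.1604]  mean=-0.1732  Neff=7.9589  idx=[5, 6, 7, 7, 8, 9, 9, 10, 10, 11, 11, 12, 12]

resampled_idx = [5, 6, 7, 7, 8, 9, 9, 10, 10, 11, 11, 12, 12]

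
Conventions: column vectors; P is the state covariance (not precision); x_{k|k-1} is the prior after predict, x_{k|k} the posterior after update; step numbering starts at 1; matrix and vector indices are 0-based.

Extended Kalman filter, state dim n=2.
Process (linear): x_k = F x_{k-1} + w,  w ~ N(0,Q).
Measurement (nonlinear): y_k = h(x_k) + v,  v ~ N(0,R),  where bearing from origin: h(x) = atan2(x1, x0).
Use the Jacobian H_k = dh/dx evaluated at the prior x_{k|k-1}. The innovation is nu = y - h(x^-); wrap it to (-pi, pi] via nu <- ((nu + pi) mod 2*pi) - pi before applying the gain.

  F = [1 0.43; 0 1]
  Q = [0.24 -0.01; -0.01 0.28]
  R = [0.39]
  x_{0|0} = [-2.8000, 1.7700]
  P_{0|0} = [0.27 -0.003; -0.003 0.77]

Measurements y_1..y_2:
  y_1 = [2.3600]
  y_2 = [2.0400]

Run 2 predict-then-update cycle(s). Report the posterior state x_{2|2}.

x_post = [-1.1352, 1.8969]

step 1: x^-=[-2.0389, 1.7700]  P^-=[0.6498 0.3181; 0.3181 1.0500]  H_jac=[-0.2428 -0.2797]  S=[0.5536]  K=[-0.4457; -0.6699]  nu=[-0.0667]  x^+=[-2.0092, 1.8147]  P^+=[0.5398 0.1528; 0.1528 0.8015]
step 2: x^-=[-1.2289, 1.8147]  P^-=[1.0594 0.4875; 0.4875 1.0815]  H_jac=[-0.3778 -0.2558]  S=[0.7063]  K=[-0.7433; -0.6526]  nu=[-0.1261]  x^+=[-1.1352, 1.8969]  P^+=[0.6692 0.1449; 0.1449 0.7808]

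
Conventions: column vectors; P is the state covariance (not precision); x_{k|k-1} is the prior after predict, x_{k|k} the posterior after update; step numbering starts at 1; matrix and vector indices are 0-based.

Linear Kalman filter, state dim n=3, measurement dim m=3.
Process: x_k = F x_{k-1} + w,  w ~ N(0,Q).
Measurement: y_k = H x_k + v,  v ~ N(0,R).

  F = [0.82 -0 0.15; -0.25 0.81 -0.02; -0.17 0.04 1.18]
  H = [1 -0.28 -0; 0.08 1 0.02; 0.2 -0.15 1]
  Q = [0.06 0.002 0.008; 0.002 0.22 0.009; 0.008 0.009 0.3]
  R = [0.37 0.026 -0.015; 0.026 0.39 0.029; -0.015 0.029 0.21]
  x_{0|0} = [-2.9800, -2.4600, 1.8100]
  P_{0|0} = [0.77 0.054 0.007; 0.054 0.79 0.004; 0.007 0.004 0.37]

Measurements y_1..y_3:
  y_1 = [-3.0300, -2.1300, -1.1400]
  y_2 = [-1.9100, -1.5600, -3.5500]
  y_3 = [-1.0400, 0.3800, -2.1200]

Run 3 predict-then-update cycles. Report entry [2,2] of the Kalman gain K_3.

K[2,2] = 0.7124

step 1: x^-=[-2.1721, -1.2838, 2.5440]  P^-=[0.5878 -0.1210 -0.0255; -0.1210 0.7647 0.0524; -0.0255 0.0524 0.8355]  S=[1.0855 -0.2602 0.1195; -0.2602 1.1414 -0.0322; 0.1195 -0.0322 1.0676]  K=[0.5849 0.0692 0.0399; -0.1537 0.6261 -0.0449; -0.1099 0.0559 0.7845]  nu=[-1.2174, -0.7233, -3.4421]  x^+=[-3.0715, -1.3949, -0.0629]  P^+=[0.2249 0.0261 -0.0395; 0.0261 0.2359 0.0412; -0.0395 0.0412 0.1821]
step 2: x^-=[-2.5281, -0.3607, 0.3922]  P^-=[0.2056 -0.0202 -0.0272; -0.0202 0.3766 0.0689; -0.0272 0.0689 0.5798]  S=[0.6165 -0.0836 -0.0004; -0.0836 0.7676 0.0500; -0.0004 0.0500 0.7761]  K=[0.3470 0.0310 0.0200; -0.1391 0.4765 -0.0200; -0.0685 0.0474 0.7236]  nu=[0.5171, -1.0049, -3.4907]  x^+=[-2.4497, -0.8417, -2.2167]  P^+=[0.1321 0.0116 -0.0248; 0.0116 0.1800 0.0364; -0.0248 0.0364 0.1648]
step 3: x^-=[-2.3413, -0.0250, -2.2329]  P^-=[0.1465 -0.0121 -0.0040; -0.0121 0.3403 0.0568; -0.0040 0.0568 0.5468]  S=[0.5499 -0.0698 0.0112; -0.0698 0.7318 0.0453; 0.0112 0.0453 0.7523]  K=[0.2749 0.0237 0.0305; -0.1373 0.4534 -0.0208; -0.0451 0.0438 0.7124]  nu=[1.2943, 0.6370, 0.5774]  x^+=[-1.9528, 0.0741, -1.8521]  P^+=[0.1044 0.0092 -0.0165; 0.0092 0.1712 0.0347; -0.0165 0.0347 0.1601]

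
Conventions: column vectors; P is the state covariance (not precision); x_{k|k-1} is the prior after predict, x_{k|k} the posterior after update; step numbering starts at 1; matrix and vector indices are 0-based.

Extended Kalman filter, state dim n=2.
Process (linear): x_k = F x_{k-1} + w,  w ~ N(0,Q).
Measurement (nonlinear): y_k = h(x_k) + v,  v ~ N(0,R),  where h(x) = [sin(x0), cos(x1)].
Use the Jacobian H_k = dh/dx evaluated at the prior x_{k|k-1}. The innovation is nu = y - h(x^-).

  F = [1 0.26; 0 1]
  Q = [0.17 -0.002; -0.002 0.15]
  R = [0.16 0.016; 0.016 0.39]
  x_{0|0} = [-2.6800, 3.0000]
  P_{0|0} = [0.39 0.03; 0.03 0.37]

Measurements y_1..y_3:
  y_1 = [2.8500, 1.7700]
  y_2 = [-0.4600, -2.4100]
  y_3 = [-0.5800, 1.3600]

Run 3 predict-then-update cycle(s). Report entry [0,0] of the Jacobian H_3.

H_jac[0,0] = -0.9527

step 1: x^-=[-1.9000, 3.0000]  P^-=[0.6006 0.1242; 0.1242 0.5200]  H_jac=[-0.3233 0.0000; 0.0000 -0.1411]  S=[0.2228 0.0217; 0.0217 0.4004]  K=[-0.8719 0.0034; -0.1633 -0.1745]  nu=[3.7963, 2.7600]  x^+=[-5.2007, 1.8987]  P^+=[0.4314 0.0894; 0.0894 0.5006]
step 2: x^-=[-4.7071, 1.8987]  P^-=[0.6817 0.2176; 0.2176 0.6506]  H_jac=[-0.0053 0.0000; 0.0000 -0.9467]  S=[0.1600 0.0171; 0.0171 0.9732]  K=[0.0000 -0.2117; 0.0605 -0.6340]  nu=[-1.4600, -2.0880]  x^+=[-4.2651, 3.1342]  P^+=[0.6381 0.0872; 0.0872 0.2602]
step 3: x^-=[-3.4502, 3.1342]  P^-=[0.8710 0.1528; 0.1528 0.4102]  H_jac=[-0.9527 0.0000; 0.0000 -0.0074]  S=[0.9507 0.0171; 0.0171 0.3900]  K=[-0.8736 0.0353; -0.1532 -0.0011]  nu=[-0.8838, 2.3600]  x^+=[-2.5948, 3.2669]  P^+=[0.1461 0.0257; 0.0257 0.3879]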